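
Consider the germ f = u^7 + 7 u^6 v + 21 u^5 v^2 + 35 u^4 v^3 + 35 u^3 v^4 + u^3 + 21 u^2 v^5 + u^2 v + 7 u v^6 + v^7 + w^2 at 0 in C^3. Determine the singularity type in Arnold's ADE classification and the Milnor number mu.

Type D_{8}, Milnor number mu = 8.

The Hessian of f at 0 has rank 1. Corank 2; j^3 = u^2*(u + v) has shape L^2 M (L != M), so D-series; mu = 8 gives D_8.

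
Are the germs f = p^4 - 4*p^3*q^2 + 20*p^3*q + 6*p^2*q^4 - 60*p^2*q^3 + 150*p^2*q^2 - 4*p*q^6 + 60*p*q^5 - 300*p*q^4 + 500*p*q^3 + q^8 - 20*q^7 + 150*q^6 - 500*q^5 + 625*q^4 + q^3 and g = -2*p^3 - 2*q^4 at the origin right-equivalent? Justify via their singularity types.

Yes.

The Hessian of f at 0 has rank 0. Corank 2; j^3 = q^3 is a perfect cube, so E-series; the 4-jet and mu = 6 give E_6. The Hessian of g at 0 has rank 0. Corank 2; j^3 = -2*p^3 is a perfect cube, so E-series; the 4-jet and mu = 6 give E_6. Both have type E_6, hence right-equivalent.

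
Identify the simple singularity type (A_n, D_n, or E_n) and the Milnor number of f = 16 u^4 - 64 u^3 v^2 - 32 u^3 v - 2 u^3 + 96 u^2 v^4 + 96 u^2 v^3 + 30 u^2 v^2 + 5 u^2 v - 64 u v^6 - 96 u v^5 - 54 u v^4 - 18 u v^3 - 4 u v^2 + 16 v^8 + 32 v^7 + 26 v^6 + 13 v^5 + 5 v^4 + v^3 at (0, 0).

Type D_{5}, Milnor number mu = 5.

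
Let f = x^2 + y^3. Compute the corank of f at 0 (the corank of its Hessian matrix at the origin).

1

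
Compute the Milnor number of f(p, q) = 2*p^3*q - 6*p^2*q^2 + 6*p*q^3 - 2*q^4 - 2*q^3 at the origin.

7

The Hessian of f at 0 has rank 0. Corank 2; j^3 = -2*q^3 is a perfect cube, so E-series; the 4-jet and mu = 7 give E_7.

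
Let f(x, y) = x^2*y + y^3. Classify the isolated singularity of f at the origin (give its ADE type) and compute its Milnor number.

The Hessian of f at 0 has rank 0. Corank 2; j^3 = y*(x^2 + y^2) splits into three distinct lines over C (the quadratic factor has nonzero discriminant), so D_4.

Type D_{4}, Milnor number mu = 4.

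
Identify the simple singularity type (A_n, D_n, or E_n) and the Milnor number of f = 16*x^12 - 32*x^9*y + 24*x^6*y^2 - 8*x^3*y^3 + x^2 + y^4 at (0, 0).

Type A_{3}, Milnor number mu = 3.

The Hessian of f at 0 has rank 1. Corank 1: A-series; mu = 3 gives A_3.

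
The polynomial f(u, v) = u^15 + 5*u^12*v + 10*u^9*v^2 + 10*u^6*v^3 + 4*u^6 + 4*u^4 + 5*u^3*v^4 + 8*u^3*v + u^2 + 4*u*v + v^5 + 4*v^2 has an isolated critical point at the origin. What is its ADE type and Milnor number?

The Hessian of f at 0 has rank 1. Corank 1: A-series; mu = 4 gives A_4.

Type A4, Milnor number mu = 4.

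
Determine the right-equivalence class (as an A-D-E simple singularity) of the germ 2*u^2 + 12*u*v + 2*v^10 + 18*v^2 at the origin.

A_{9}

The Hessian of f at 0 has rank 1. Corank 1: A-series; mu = 9 gives A_9.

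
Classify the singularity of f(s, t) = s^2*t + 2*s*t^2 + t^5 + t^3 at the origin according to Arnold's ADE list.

The Hessian of f at 0 is [[0, 0], [0, 0]] with rank 0, so corank 2. A Groebner basis of the Jacobian ideal J(f) in C{s,t} is {s^2/5 + t^4 - t^2/5, s^3 + t^3, s*t + t^2}; counting standard monomials gives mu = 6. Corank 2; j^3 = t*(s + t)^2 has shape L^2 M (L != M), so D-series; mu = 6 gives D_6.

D_6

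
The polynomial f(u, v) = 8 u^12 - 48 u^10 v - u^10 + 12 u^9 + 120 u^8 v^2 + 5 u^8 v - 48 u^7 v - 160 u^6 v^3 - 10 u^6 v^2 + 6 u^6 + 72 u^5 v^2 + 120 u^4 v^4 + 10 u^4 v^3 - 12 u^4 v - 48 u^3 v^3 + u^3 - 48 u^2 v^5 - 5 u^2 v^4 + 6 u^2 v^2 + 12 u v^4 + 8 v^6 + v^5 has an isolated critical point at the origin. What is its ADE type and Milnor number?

Type E8, Milnor number mu = 8.

The Hessian of f at 0 has rank 0. Corank 2; j^3 = u^3 is a perfect cube, so E-series; the 5-jet and mu = 8 give E_8.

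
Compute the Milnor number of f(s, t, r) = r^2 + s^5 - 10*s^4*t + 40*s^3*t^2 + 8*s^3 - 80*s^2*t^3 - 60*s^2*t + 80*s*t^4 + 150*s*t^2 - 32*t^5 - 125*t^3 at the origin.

8

The Hessian of f at 0 is [[0, 0, 0], [0, 0, 0], [0, 0, 2]] with rank 1, so corank 2. A Groebner basis of the Jacobian ideal J(f) in C{s,t,r} is {t^5, s*t^3 - 19*t^4/8, s^2 - 5*s*t + 25*t^2/4, r}; counting standard monomials gives mu = 8. Corank 2; j^3 = (2*s - 5*t)^3 is a perfect cube, so E-series; the 5-jet and mu = 8 give E_8.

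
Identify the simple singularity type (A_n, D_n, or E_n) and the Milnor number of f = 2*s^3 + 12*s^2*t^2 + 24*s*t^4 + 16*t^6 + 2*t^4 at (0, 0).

Type E_{6}, Milnor number mu = 6.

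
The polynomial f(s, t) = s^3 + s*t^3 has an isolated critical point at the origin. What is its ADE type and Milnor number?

Type E7, Milnor number mu = 7.

The Hessian of f at 0 has rank 0. Corank 2; j^3 = s^3 is a perfect cube, so E-series; the 4-jet and mu = 7 give E_7.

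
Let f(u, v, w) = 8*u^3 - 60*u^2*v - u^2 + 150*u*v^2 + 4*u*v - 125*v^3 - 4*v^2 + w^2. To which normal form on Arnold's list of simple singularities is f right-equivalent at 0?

The Hessian of f at 0 has rank 2. Corank 1: A-series; mu = 2 gives A_2.

A_2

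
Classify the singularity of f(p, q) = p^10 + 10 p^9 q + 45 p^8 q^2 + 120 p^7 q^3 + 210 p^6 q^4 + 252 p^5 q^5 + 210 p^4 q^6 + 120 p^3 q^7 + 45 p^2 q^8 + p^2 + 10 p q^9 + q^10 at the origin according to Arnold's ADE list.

A_{9}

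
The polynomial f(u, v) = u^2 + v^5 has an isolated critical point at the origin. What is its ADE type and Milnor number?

Type A4, Milnor number mu = 4.

The Hessian of f at 0 has rank 1. Corank 1: A-series; mu = 4 gives A_4.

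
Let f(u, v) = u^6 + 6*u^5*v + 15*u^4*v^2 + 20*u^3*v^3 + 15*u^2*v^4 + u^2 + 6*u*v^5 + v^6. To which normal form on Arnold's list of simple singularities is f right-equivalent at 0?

The Hessian of f at 0 has rank 1. Corank 1: A-series; mu = 5 gives A_5.

A5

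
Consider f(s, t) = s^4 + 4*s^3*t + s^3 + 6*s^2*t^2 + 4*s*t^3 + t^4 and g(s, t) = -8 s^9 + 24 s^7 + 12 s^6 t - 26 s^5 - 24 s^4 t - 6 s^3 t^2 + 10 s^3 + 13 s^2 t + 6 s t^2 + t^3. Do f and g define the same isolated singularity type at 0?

No.

The Hessian of f at 0 has rank 0. Corank 2; j^3 = s^3 is a perfect cube, so E-series; the 4-jet and mu = 6 give E_6. The Hessian of g at 0 has rank 0. Corank 2; j^3 = (2*s + t)*(5*s^2 + 4*s*t + t^2) splits into three distinct lines over C (the quadratic factor has nonzero discriminant), so D_4. f is E_6 but g is D_4, hence not right-equivalent.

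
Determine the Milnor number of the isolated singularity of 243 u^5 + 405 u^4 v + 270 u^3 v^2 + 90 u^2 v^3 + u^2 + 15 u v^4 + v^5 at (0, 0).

The Hessian of f at 0 is [[2, 0], [0, 0]] with rank 1, so corank 1. A Groebner basis of the Jacobian ideal J(f) in C{u,v} is {v^4, u}; counting standard monomials gives mu = 4. Corank 1: A-series; mu = 4 gives A_4.

4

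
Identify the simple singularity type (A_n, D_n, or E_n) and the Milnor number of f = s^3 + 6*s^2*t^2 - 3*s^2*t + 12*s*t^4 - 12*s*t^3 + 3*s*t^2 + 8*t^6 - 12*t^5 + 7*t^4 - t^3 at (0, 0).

Type E6, Milnor number mu = 6.

The Hessian of f at 0 has rank 0. Corank 2; j^3 = (s - t)^3 is a perfect cube, so E-series; the 4-jet and mu = 6 give E_6.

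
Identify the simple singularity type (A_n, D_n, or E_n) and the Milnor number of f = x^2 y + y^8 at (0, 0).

The Hessian of f at 0 has rank 0. Corank 2; j^3 = x^2*y has shape L^2 M (L != M), so D-series; mu = 9 gives D_9.

Type D_9, Milnor number mu = 9.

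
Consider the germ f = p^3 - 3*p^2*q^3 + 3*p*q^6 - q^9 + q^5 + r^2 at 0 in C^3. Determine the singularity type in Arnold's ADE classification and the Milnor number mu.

The Hessian of f at 0 is [[0, 0, 0], [0, 0, 0], [0, 0, 2]] with rank 1, so corank 2. A Groebner basis of the Jacobian ideal J(f) in C{p,q,r} is {-p^2/2 + p*q^3, q^4, p^3, p^2*q, r}; counting standard monomials gives mu = 8. Corank 2; j^3 = p^3 is a perfect cube, so E-series; the 5-jet and mu = 8 give E_8.

Type E8, Milnor number mu = 8.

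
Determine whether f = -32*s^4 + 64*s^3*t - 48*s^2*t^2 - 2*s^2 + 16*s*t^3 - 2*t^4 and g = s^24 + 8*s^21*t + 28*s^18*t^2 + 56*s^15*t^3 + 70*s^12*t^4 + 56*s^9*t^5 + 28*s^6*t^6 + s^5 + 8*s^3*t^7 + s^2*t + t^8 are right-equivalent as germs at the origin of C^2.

No.

The Hessian of f at 0 has rank 1. Corank 1: A-series; mu = 3 gives A_3. The Hessian of g at 0 has rank 0. Corank 2; j^3 = s^2*t has shape L^2 M (L != M), so D-series; mu = 9 gives D_9. f is A_3 but g is D_9, hence not right-equivalent.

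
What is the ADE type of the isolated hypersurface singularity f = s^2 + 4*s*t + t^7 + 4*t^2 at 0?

The Hessian of f at 0 has rank 1. Corank 1: A-series; mu = 6 gives A_6.

A_{6}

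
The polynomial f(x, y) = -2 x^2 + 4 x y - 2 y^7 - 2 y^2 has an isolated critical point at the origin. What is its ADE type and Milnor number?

Type A_6, Milnor number mu = 6.

The Hessian of f at 0 has rank 1. Corank 1: A-series; mu = 6 gives A_6.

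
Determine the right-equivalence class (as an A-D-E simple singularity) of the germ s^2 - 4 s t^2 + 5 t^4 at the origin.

A_3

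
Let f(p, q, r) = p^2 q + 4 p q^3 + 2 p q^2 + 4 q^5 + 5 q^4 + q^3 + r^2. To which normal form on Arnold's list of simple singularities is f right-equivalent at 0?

The Hessian of f at 0 has rank 1. Corank 2; j^3 = q*(p + q)^2 has shape L^2 M (L != M), so D-series; mu = 5 gives D_5.

D5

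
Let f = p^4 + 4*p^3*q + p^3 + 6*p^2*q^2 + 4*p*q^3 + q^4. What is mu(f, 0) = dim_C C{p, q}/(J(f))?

6

The Hessian of f at 0 is [[0, 0], [0, 0]] with rank 0, so corank 2. A Groebner basis of the Jacobian ideal J(f) in C{p,q} is {q^4, p*q^2 + q^3/3, p^2}; counting standard monomials gives mu = 6. Corank 2; j^3 = p^3 is a perfect cube, so E-series; the 4-jet and mu = 6 give E_6.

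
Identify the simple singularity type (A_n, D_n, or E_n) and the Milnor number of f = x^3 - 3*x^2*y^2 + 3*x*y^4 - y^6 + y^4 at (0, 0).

Type E_6, Milnor number mu = 6.

The Hessian of f at 0 has rank 0. Corank 2; j^3 = x^3 is a perfect cube, so E-series; the 4-jet and mu = 6 give E_6.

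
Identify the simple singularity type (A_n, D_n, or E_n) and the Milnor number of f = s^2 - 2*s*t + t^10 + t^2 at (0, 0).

The Hessian of f at 0 has rank 1. Corank 1: A-series; mu = 9 gives A_9.

Type A_9, Milnor number mu = 9.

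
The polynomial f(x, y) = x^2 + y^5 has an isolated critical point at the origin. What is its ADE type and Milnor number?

Type A_{4}, Milnor number mu = 4.

The Hessian of f at 0 is [[2, 0], [0, 0]] with rank 1, so corank 1. A Groebner basis of the Jacobian ideal J(f) in C{x,y} is {y^4, x}; counting standard monomials gives mu = 4. Corank 1: A-series; mu = 4 gives A_4.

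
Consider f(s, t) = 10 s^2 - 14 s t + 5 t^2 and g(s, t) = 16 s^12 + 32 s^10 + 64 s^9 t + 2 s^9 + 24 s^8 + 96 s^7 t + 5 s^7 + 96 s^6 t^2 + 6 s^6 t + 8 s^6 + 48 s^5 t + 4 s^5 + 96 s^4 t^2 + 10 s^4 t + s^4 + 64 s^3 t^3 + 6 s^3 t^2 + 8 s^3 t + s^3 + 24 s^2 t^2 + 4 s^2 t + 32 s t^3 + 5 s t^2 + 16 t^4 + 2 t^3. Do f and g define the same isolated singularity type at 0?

The Hessian of f at 0 has rank 2. Corank 0: nondegenerate Morse point, so A_1. The Hessian of g at 0 has rank 0. Corank 2; j^3 = (s + t)^2*(s + 2*t) has shape L^2 M (L != M), so D-series; mu = 5 gives D_5. f is A_1 but g is D_5, hence not right-equivalent.

No.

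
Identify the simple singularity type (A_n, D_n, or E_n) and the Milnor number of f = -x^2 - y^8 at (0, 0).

Type A_{7}, Milnor number mu = 7.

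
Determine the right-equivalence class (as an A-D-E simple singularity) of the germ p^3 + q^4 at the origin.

E6

The Hessian of f at 0 is [[0, 0], [0, 0]] with rank 0, so corank 2. A Groebner basis of the Jacobian ideal J(f) in C{p,q} is {q^3, p^2}; counting standard monomials gives mu = 6. Corank 2; j^3 = p^3 is a perfect cube, so E-series; the 4-jet and mu = 6 give E_6.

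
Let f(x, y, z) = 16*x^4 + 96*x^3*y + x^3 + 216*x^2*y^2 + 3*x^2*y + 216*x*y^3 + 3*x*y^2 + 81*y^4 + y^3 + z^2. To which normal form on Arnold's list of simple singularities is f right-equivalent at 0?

E6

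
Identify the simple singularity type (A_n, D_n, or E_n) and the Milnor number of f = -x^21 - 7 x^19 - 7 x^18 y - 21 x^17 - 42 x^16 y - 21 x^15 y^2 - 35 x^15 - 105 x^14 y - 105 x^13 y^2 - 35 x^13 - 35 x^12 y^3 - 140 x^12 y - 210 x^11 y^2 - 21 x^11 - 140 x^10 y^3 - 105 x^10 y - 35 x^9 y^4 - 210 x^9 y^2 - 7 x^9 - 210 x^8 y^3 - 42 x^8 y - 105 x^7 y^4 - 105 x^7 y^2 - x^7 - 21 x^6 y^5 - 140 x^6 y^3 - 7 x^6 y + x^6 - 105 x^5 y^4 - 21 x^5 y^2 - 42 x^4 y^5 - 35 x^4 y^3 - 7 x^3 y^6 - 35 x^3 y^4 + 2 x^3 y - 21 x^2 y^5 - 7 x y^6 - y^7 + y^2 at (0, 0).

The Hessian of f at 0 is [[0, 0], [0, 2]] with rank 1, so corank 1. A Groebner basis of the Jacobian ideal J(f) in C{x,y} is {x^3 + y, y^2}; counting standard monomials gives mu = 6. Corank 1: A-series; mu = 6 gives A_6.

Type A_{6}, Milnor number mu = 6.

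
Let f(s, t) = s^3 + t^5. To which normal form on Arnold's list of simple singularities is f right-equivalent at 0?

E8

The Hessian of f at 0 is [[0, 0], [0, 0]] with rank 0, so corank 2. A Groebner basis of the Jacobian ideal J(f) in C{s,t} is {t^4, s^2}; counting standard monomials gives mu = 8. Corank 2; j^3 = s^3 is a perfect cube, so E-series; the 5-jet and mu = 8 give E_8.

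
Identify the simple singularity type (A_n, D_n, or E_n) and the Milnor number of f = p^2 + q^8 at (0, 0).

The Hessian of f at 0 is [[2, 0], [0, 0]] with rank 1, so corank 1. A Groebner basis of the Jacobian ideal J(f) in C{p,q} is {q^7, p}; counting standard monomials gives mu = 7. Corank 1: A-series; mu = 7 gives A_7.

Type A7, Milnor number mu = 7.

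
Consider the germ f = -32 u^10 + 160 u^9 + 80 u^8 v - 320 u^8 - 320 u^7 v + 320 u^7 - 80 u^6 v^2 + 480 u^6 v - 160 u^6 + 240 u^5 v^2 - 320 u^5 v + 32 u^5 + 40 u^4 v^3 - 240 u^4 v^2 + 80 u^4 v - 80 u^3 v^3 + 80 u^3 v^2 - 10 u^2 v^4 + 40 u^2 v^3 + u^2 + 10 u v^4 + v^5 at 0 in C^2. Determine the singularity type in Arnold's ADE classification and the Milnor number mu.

Type A4, Milnor number mu = 4.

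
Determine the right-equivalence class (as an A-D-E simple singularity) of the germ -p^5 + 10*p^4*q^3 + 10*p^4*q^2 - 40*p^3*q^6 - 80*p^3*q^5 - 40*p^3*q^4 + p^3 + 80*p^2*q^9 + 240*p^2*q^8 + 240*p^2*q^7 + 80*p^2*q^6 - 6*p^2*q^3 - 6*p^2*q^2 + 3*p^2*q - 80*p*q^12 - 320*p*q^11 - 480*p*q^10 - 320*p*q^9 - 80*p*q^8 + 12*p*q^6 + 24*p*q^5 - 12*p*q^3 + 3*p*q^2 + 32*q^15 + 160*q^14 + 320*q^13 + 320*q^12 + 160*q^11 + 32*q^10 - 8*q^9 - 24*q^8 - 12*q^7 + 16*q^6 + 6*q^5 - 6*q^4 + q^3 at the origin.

The Hessian of f at 0 is [[0, 0], [0, 0]] with rank 0, so corank 2. A Groebner basis of the Jacobian ideal J(f) in C{p,q} is {-p^2/4 + p*q^3 + p*q^2 - p*q/2 + q^3 - q^2/4, p^2/3 - 4*p*q^2/3 + 2*p*q/3 + q^4 - 4*q^3/3 + q^2/3, p^3 - p^2 + p*q^2 - 2*p*q + 2*q^3 - q^2, p^2*q + p^2/3 + 2*p*q^2/3 + 2*p*q/3 - q^3/3 + q^2/3}; counting standard monomials gives mu = 8. Corank 2; j^3 = (p + q)^3 is a perfect cube, so E-series; the 5-jet and mu = 8 give E_8.

E_8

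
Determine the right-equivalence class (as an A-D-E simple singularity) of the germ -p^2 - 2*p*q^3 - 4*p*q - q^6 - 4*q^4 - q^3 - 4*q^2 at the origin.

A2

The Hessian of f at 0 is [[-2, -4], [-4, -8]] with rank 1, so corank 1. A Groebner basis of the Jacobian ideal J(f) in C{p,q} is {q^2, p + 2*q}; counting standard monomials gives mu = 2. Corank 1: A-series; mu = 2 gives A_2.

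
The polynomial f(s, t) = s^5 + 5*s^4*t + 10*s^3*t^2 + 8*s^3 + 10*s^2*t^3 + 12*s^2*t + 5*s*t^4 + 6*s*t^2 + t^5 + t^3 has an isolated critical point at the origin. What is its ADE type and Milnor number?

Type E_8, Milnor number mu = 8.

The Hessian of f at 0 is [[0, 0], [0, 0]] with rank 0, so corank 2. A Groebner basis of the Jacobian ideal J(f) in C{s,t} is {t^5, s*t^3 + 5*t^4/8, s^2 + s*t + t^2/4}; counting standard monomials gives mu = 8. Corank 2; j^3 = (2*s + t)^3 is a perfect cube, so E-series; the 5-jet and mu = 8 give E_8.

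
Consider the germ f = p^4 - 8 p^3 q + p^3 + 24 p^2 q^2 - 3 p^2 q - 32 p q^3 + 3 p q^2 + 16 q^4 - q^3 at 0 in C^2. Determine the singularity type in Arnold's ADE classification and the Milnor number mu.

Type E_6, Milnor number mu = 6.

The Hessian of f at 0 has rank 0. Corank 2; j^3 = (p - q)^3 is a perfect cube, so E-series; the 4-jet and mu = 6 give E_6.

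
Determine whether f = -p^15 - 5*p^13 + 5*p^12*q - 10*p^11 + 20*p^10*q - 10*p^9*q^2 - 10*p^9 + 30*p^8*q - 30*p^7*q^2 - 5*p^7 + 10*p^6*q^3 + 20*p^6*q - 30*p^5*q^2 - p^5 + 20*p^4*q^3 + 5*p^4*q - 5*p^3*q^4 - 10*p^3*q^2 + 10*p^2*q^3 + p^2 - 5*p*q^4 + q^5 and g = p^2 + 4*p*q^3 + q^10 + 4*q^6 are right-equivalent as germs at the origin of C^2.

No.

The Hessian of f at 0 has rank 1. Corank 1: A-series; mu = 4 gives A_4. The Hessian of g at 0 has rank 1. Corank 1: A-series; mu = 9 gives A_9. f is A_4 but g is A_9, hence not right-equivalent.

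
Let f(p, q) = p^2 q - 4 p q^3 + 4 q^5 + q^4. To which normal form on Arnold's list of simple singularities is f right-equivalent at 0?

D_{5}

The Hessian of f at 0 has rank 0. Corank 2; j^3 = p^2*q has shape L^2 M (L != M), so D-series; mu = 5 gives D_5.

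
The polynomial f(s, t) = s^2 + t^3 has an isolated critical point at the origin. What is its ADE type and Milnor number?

Type A_2, Milnor number mu = 2.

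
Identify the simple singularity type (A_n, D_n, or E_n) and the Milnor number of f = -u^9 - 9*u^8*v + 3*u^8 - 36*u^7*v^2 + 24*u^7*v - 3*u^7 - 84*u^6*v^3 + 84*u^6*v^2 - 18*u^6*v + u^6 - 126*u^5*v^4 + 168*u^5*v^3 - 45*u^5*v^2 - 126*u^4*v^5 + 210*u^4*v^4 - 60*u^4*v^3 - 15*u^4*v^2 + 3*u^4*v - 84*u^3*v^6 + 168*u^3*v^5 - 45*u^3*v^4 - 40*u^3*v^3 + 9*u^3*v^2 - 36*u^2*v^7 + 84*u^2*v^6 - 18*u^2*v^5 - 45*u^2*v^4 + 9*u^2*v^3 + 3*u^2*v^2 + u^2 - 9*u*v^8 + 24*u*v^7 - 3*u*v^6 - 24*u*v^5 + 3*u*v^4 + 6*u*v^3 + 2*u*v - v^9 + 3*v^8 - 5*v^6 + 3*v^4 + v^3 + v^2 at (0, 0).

The Hessian of f at 0 is [[2, 2], [2, 2]] with rank 1, so corank 1. A Groebner basis of the Jacobian ideal J(f) in C{u,v} is {v^2, u + v}; counting standard monomials gives mu = 2. Corank 1: A-series; mu = 2 gives A_2.

Type A_2, Milnor number mu = 2.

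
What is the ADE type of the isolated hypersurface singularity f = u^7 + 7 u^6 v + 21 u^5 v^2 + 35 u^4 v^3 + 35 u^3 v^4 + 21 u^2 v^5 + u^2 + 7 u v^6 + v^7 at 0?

A_6

The Hessian of f at 0 has rank 1. Corank 1: A-series; mu = 6 gives A_6.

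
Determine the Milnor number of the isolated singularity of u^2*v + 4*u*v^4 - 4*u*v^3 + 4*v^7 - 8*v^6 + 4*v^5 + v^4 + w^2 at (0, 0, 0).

5

The Hessian of f at 0 is [[0, 0, 0], [0, 0, 0], [0, 0, 2]] with rank 1, so corank 2. A Groebner basis of the Jacobian ideal J(f) in C{u,v,w} is {u*v^2, -u*v/2 + v^3, u^2 + 2*u*v, w}; counting standard monomials gives mu = 5. Corank 2; j^3 = u^2*v has shape L^2 M (L != M), so D-series; mu = 5 gives D_5.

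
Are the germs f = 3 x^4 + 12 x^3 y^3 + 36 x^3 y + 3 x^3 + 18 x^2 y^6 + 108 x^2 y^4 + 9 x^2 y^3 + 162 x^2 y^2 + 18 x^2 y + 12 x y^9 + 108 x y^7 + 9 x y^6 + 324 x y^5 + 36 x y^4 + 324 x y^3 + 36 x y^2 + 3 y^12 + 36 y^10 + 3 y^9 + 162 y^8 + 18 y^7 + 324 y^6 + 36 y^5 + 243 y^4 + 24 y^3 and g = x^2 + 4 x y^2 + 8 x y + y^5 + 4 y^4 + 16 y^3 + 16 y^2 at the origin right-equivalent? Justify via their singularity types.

No.

The Hessian of f at 0 has rank 0. Corank 2; j^3 = 3*(x + 2*y)^3 is a perfect cube, so E-series; the 4-jet and mu = 6 give E_6. The Hessian of g at 0 has rank 1. Corank 1: A-series; mu = 4 gives A_4. f is E_6 but g is A_4, hence not right-equivalent.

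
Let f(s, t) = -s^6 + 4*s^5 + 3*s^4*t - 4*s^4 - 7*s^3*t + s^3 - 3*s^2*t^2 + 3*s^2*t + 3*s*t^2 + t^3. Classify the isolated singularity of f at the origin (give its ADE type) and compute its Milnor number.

The Hessian of f at 0 is [[0, 0], [0, 0]] with rank 0, so corank 2. A Groebner basis of the Jacobian ideal J(f) in C{s,t} is {-3*s^2/5 - 6*s*t/5 + t^4 - t^3/5 - 3*t^2/5, s^3 - 6*s^2/5 - 12*s*t/5 + 3*t^3/5 - 6*t^2/5, s^2*t + 3*s^2/5 + 6*s*t/5 - 4*t^3/5 + 3*t^2/5, -s^2/5 + s*t^2 - 2*s*t/5 + 14*t^3/15 - t^2/5}; counting standard monomials gives mu = 7. Corank 2; j^3 = (s + t)^3 is a perfect cube, so E-series; the 4-jet and mu = 7 give E_7.

Type E_{7}, Milnor number mu = 7.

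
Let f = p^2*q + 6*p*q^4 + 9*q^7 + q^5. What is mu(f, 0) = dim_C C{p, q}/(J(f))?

The Hessian of f at 0 is [[0, 0], [0, 0]] with rank 0, so corank 2. A Groebner basis of the Jacobian ideal J(f) in C{p,q} is {p*q/3 + q^4, p*q^2, p^2 - 5*p*q/3}; counting standard monomials gives mu = 6. Corank 2; j^3 = p^2*q has shape L^2 M (L != M), so D-series; mu = 6 gives D_6.

6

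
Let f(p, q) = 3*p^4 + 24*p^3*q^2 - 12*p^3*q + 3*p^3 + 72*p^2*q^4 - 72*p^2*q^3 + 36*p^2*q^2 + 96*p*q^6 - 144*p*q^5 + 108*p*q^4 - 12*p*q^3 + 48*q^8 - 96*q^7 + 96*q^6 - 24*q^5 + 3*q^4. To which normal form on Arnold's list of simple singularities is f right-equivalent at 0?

E6

The Hessian of f at 0 is [[0, 0], [0, 0]] with rank 0, so corank 2. A Groebner basis of the Jacobian ideal J(f) in C{p,q} is {p^3, p^2*q, p^2/4 + p*q^2, 3*p^2/4 + q^3}; counting standard monomials gives mu = 6. Corank 2; j^3 = 3*p^3 is a perfect cube, so E-series; the 4-jet and mu = 6 give E_6.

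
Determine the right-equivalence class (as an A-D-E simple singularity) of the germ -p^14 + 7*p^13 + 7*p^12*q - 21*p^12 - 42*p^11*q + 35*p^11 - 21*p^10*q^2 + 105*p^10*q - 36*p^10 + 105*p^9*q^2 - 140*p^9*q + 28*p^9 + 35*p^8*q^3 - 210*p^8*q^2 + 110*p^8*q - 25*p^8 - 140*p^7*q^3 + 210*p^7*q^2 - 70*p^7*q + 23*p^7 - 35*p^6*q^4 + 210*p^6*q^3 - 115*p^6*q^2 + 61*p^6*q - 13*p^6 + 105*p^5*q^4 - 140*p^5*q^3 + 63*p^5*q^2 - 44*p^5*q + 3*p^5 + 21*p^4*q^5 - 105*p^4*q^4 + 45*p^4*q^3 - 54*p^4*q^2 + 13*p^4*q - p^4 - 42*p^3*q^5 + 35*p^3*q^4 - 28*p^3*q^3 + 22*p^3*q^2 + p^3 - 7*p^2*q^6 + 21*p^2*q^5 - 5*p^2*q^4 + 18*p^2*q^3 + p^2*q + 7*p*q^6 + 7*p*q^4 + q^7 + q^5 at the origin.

D_6

The Hessian of f at 0 is [[0, 0], [0, 0]] with rank 0, so corank 2. A Groebner basis of the Jacobian ideal J(f) in C{p,q} is {-p*q/4 + q^4, p*q^2, p^2 + 5*p*q/4}; counting standard monomials gives mu = 6. Corank 2; j^3 = p^2*(p + q) has shape L^2 M (L != M), so D-series; mu = 6 gives D_6.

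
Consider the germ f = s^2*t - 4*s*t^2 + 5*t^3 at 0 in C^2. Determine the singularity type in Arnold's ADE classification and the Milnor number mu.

The Hessian of f at 0 is [[0, 0], [0, 0]] with rank 0, so corank 2. A Groebner basis of the Jacobian ideal J(f) in C{s,t} is {t^3, s^2 - t^2, s*t - 2*t^2}; counting standard monomials gives mu = 4. Corank 2; j^3 = t*(s^2 - 4*s*t + 5*t^2) splits into three distinct lines over C (the quadratic factor has nonzero discriminant), so D_4.

Type D_4, Milnor number mu = 4.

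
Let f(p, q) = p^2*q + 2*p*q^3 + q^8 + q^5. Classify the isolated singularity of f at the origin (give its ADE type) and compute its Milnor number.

Type D_{9}, Milnor number mu = 9.

The Hessian of f at 0 is [[0, 0], [0, 0]] with rank 0, so corank 2. A Groebner basis of the Jacobian ideal J(f) in C{p,q} is {p^4, p^3*q - p^2/8 - p*q^2/8, p^3 + p^2*q^2, p*q + q^3}; counting standard monomials gives mu = 9. Corank 2; j^3 = p^2*q has shape L^2 M (L != M), so D-series; mu = 9 gives D_9.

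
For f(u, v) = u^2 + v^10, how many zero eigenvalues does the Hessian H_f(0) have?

1

Hessian at 0 has rank 1.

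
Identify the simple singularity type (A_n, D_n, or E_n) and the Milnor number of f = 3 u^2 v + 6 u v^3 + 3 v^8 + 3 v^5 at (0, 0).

The Hessian of f at 0 is [[0, 0], [0, 0]] with rank 0, so corank 2. A Groebner basis of the Jacobian ideal J(f) in C{u,v} is {u^4, u^3*v - u^2/8 - u*v^2/8, u^3 + u^2*v^2, u*v + v^3}; counting standard monomials gives mu = 9. Corank 2; j^3 = 3*u^2*v has shape L^2 M (L != M), so D-series; mu = 9 gives D_9.

Type D_{9}, Milnor number mu = 9.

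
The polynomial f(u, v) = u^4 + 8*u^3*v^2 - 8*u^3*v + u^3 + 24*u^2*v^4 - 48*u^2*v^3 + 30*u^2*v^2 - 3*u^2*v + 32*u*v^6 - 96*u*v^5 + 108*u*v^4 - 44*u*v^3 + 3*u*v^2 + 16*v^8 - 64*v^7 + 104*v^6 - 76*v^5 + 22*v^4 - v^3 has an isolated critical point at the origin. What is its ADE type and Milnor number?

The Hessian of f at 0 has rank 0. Corank 2; j^3 = (u - v)^3 is a perfect cube, so E-series; the 4-jet and mu = 6 give E_6.

Type E_{6}, Milnor number mu = 6.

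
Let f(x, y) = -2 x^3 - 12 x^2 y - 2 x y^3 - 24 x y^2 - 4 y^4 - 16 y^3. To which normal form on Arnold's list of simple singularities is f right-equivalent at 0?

The Hessian of f at 0 has rank 0. Corank 2; j^3 = -2*(x + 2*y)^3 is a perfect cube, so E-series; the 4-jet and mu = 7 give E_7.

E_7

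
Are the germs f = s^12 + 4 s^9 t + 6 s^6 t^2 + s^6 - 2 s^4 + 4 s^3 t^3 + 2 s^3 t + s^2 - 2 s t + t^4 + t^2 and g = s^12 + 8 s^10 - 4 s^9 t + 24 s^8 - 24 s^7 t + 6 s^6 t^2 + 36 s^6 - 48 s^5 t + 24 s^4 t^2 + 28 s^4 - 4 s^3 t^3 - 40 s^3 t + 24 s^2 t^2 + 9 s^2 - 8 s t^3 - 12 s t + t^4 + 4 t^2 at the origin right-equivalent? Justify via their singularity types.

Yes.

The Hessian of f at 0 has rank 1. Corank 1: A-series; mu = 3 gives A_3. The Hessian of g at 0 has rank 1. Corank 1: A-series; mu = 3 gives A_3. Both have type A_3, hence right-equivalent.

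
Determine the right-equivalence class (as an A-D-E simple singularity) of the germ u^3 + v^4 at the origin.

The Hessian of f at 0 has rank 0. Corank 2; j^3 = u^3 is a perfect cube, so E-series; the 4-jet and mu = 6 give E_6.

E_{6}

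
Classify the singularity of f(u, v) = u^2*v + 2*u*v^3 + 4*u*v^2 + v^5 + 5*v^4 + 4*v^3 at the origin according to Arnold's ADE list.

D_{5}

The Hessian of f at 0 is [[0, 0], [0, 0]] with rank 0, so corank 2. A Groebner basis of the Jacobian ideal J(f) in C{u,v} is {u*v^2 - 2*u*v - 4*v^2, u*v + v^3 + 2*v^2, u^2 - 4*v^2}; counting standard monomials gives mu = 5. Corank 2; j^3 = v*(u + 2*v)^2 has shape L^2 M (L != M), so D-series; mu = 5 gives D_5.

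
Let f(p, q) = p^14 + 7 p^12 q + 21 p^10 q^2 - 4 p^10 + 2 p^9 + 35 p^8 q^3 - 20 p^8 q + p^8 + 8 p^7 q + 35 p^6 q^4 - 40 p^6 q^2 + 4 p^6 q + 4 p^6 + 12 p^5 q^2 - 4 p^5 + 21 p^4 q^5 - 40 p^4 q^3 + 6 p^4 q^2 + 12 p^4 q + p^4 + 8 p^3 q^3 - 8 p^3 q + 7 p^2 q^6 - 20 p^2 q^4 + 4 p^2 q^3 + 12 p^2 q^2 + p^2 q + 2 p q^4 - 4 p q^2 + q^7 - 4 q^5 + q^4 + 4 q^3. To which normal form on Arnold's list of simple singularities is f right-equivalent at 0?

D_{5}

The Hessian of f at 0 is [[0, 0], [0, 0]] with rank 0, so corank 2. A Groebner basis of the Jacobian ideal J(f) in C{p,q} is {p*q^2 - p*q/4 + q^2/2, -p*q/8 + q^3 + q^2/4, p^2 - 7*p*q/2 + 3*q^2}; counting standard monomials gives mu = 5. Corank 2; j^3 = q*(p - 2*q)^2 has shape L^2 M (L != M), so D-series; mu = 5 gives D_5.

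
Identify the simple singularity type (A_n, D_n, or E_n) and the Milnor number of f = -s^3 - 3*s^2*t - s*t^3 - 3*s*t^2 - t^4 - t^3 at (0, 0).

Type E_7, Milnor number mu = 7.

The Hessian of f at 0 has rank 0. Corank 2; j^3 = -(s + t)^3 is a perfect cube, so E-series; the 4-jet and mu = 7 give E_7.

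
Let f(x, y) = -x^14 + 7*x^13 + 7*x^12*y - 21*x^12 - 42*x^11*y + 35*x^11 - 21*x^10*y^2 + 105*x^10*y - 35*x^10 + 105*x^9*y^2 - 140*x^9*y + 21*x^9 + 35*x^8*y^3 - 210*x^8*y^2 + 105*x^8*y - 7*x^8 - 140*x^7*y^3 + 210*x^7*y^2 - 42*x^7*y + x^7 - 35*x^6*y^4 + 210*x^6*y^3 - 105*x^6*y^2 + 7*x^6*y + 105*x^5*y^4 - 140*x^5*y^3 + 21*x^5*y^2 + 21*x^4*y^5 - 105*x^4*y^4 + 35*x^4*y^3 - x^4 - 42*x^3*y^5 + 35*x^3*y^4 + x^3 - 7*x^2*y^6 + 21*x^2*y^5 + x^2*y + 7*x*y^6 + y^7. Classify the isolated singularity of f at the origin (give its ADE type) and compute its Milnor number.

Type D_{8}, Milnor number mu = 8.

The Hessian of f at 0 has rank 0. Corank 2; j^3 = x^2*(x + y) has shape L^2 M (L != M), so D-series; mu = 8 gives D_8.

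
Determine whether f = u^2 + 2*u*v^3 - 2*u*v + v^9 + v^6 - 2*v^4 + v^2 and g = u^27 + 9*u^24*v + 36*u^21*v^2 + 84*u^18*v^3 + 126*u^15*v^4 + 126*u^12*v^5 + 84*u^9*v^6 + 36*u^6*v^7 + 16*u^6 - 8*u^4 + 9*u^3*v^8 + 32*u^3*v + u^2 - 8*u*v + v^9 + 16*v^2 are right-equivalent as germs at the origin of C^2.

Yes.

The Hessian of f at 0 has rank 1. Corank 1: A-series; mu = 8 gives A_8. The Hessian of g at 0 has rank 1. Corank 1: A-series; mu = 8 gives A_8. Both have type A_8, hence right-equivalent.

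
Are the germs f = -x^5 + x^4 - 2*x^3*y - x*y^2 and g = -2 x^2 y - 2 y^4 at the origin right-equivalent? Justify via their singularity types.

The Hessian of f at 0 is [[0, 0], [0, 0]] with rank 0, so corank 2. A Groebner basis of the Jacobian ideal J(f) in C{x,y} is {x^3 - y^2/4, y^3, x*y + y^2/4}; counting standard monomials gives mu = 5. Corank 2; j^3 = -x*y^2 has shape L^2 M (L != M), so D-series; mu = 5 gives D_5. The Hessian of g at 0 is [[0, 0], [0, 0]] with rank 0, so corank 2. A Groebner basis of the Jacobian ideal J(g) in C{x,y} is {x^3, x^2/4 + y^3, x*y}; counting standard monomials gives mu = 5. Corank 2; j^3 = -2*x^2*y has shape L^2 M (L != M), so D-series; mu = 5 gives D_5. Both have type D_5, hence right-equivalent.

Yes.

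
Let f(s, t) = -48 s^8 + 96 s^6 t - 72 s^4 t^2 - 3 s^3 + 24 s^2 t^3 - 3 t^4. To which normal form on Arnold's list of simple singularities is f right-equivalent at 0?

The Hessian of f at 0 is [[0, 0], [0, 0]] with rank 0, so corank 2. A Groebner basis of the Jacobian ideal J(f) in C{s,t} is {t^3, s^2}; counting standard monomials gives mu = 6. Corank 2; j^3 = -3*s^3 is a perfect cube, so E-series; the 4-jet and mu = 6 give E_6.

E_{6}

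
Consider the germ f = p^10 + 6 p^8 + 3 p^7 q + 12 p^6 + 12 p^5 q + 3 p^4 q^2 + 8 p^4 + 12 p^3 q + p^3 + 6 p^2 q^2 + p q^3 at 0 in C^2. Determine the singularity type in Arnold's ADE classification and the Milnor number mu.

Type E_{7}, Milnor number mu = 7.

The Hessian of f at 0 has rank 0. Corank 2; j^3 = p^3 is a perfect cube, so E-series; the 4-jet and mu = 7 give E_7.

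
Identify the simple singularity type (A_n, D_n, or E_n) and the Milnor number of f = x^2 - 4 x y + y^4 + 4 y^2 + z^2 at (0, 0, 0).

Type A_3, Milnor number mu = 3.

The Hessian of f at 0 has rank 2. Corank 1: A-series; mu = 3 gives A_3.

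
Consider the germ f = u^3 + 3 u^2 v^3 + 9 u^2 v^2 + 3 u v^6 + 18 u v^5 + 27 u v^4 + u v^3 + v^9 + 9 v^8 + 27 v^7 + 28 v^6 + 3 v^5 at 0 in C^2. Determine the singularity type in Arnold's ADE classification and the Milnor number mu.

Type E_7, Milnor number mu = 7.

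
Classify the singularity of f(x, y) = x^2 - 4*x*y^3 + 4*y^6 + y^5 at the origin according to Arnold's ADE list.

The Hessian of f at 0 has rank 1. Corank 1: A-series; mu = 4 gives A_4.

A_{4}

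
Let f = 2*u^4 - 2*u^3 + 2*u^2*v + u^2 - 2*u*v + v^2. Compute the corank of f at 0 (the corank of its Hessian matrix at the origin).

1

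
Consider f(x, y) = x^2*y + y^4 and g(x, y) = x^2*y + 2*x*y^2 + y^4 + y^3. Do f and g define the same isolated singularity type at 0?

The Hessian of f at 0 has rank 0. Corank 2; j^3 = x^2*y has shape L^2 M (L != M), so D-series; mu = 5 gives D_5. The Hessian of g at 0 has rank 0. Corank 2; j^3 = y*(x + y)^2 has shape L^2 M (L != M), so D-series; mu = 5 gives D_5. Both have type D_5, hence right-equivalent.

Yes.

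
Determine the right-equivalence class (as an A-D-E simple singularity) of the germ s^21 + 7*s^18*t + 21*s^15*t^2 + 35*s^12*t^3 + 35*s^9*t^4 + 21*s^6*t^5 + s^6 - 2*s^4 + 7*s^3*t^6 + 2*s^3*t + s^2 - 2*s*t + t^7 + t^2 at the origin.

The Hessian of f at 0 is [[2, -2], [-2, 2]] with rank 1, so corank 1. A Groebner basis of the Jacobian ideal J(f) in C{s,t} is {-s*t + t^4 + t^2, s*t^2 - s/3 - 2*t^3/3 + t/3, s^2 - 2*s*t + t^2}; counting standard monomials gives mu = 6. Corank 1: A-series; mu = 6 gives A_6.

A_{6}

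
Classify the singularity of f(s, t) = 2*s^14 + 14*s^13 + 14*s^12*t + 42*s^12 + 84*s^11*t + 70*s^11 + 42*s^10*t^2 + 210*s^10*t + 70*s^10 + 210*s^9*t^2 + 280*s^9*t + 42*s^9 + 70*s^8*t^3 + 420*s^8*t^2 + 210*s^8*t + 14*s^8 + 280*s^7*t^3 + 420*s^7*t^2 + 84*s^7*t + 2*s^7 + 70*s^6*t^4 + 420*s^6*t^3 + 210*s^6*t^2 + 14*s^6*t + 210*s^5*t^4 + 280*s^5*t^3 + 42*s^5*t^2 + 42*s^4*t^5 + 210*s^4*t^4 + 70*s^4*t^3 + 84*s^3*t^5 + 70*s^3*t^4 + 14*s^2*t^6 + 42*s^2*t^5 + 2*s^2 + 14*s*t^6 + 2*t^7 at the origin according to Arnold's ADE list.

The Hessian of f at 0 has rank 1. Corank 1: A-series; mu = 6 gives A_6.

A6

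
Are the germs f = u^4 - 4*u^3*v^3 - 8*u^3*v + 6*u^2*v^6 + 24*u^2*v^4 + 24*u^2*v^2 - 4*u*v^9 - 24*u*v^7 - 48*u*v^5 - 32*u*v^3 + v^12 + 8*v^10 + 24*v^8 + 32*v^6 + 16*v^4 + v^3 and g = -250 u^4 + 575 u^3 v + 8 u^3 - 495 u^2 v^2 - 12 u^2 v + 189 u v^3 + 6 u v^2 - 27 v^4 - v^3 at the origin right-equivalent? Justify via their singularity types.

The Hessian of f at 0 is [[0, 0], [0, 0]] with rank 0, so corank 2. A Groebner basis of the Jacobian ideal J(f) in C{u,v} is {u^3 - 6*u^2*v, v^2}; counting standard monomials gives mu = 6. Corank 2; j^3 = v^3 is a perfect cube, so E-series; the 4-jet and mu = 6 give E_6. The Hessian of g at 0 is [[0, 0], [0, 0]] with rank 0, so corank 2. A Groebner basis of the Jacobian ideal J(g) in C{u,v} is {768*u^2/25 - 768*u*v/25 + v^4 + 8*v^3/25 + 192*v^2/25, u^3 - 132*u^2/25 + 132*u*v/25 - 9*v^3/50 - 33*v^2/25, u^2*v - 168*u^2/25 + 168*u*v/25 - 8*v^3/25 - 42*v^2/25, -32*u^2/5 + u*v^2 + 32*u*v/5 - 17*v^3/30 - 8*v^2/5}; counting standard monomials gives mu = 7. Corank 2; j^3 = (2*u - v)^3 is a perfect cube, so E-series; the 4-jet and mu = 7 give E_7. f is E_6 but g is E_7, hence not right-equivalent.

No.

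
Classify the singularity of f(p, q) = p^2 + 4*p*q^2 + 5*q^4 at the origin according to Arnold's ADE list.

The Hessian of f at 0 has rank 1. Corank 1: A-series; mu = 3 gives A_3.

A3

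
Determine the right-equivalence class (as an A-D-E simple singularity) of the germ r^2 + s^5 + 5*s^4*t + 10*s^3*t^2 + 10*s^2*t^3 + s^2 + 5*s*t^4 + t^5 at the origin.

A4

The Hessian of f at 0 is [[2, 0, 0], [0, 0, 0], [0, 0, 2]] with rank 2, so corank 1. A Groebner basis of the Jacobian ideal J(f) in C{s,t,r} is {t^4, s, r}; counting standard monomials gives mu = 4. Corank 1: A-series; mu = 4 gives A_4.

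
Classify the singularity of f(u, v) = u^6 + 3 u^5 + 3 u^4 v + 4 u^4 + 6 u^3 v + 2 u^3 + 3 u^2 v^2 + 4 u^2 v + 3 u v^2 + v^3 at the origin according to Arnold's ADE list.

D_{4}

The Hessian of f at 0 is [[0, 0], [0, 0]] with rank 0, so corank 2. A Groebner basis of the Jacobian ideal J(f) in C{u,v} is {v^3, u^2 - 3*v^2/2, u*v + 3*v^2/2}; counting standard monomials gives mu = 4. Corank 2; j^3 = (u + v)*(2*u^2 + 2*u*v + v^2) splits into three distinct lines over C (the quadratic factor has nonzero discriminant), so D_4.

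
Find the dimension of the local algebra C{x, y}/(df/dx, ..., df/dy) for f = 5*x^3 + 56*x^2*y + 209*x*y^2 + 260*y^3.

The Hessian of f at 0 has rank 0. Corank 2; j^3 = (x + 4*y)*(5*x^2 + 36*x*y + 65*y^2) splits into three distinct lines over C (the quadratic factor has nonzero discriminant), so D_4.

4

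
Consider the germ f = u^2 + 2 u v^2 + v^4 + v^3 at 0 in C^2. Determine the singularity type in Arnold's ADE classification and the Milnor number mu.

Type A_{2}, Milnor number mu = 2.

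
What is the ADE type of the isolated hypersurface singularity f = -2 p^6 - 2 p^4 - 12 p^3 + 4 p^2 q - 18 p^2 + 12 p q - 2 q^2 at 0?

The Hessian of f at 0 has rank 1. Corank 1: A-series; mu = 5 gives A_5.

A_{5}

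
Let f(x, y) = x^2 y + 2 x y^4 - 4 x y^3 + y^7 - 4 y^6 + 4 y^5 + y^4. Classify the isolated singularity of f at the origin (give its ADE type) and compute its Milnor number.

Type D_{5}, Milnor number mu = 5.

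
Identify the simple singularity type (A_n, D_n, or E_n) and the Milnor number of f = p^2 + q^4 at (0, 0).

Type A3, Milnor number mu = 3.

The Hessian of f at 0 has rank 1. Corank 1: A-series; mu = 3 gives A_3.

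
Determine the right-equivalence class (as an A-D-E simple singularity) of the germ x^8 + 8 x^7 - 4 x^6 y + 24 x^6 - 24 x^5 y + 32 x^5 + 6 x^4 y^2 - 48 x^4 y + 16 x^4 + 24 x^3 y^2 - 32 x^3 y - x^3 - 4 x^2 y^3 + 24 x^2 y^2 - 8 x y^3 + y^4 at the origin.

E6

The Hessian of f at 0 is [[0, 0], [0, 0]] with rank 0, so corank 2. A Groebner basis of the Jacobian ideal J(f) in C{x,y} is {y^4, x*y^2 - y^3/6, x^2}; counting standard monomials gives mu = 6. Corank 2; j^3 = -x^3 is a perfect cube, so E-series; the 4-jet and mu = 6 give E_6.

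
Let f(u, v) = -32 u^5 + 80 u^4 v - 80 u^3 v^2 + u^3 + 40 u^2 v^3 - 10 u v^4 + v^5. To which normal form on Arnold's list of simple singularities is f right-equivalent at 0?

E8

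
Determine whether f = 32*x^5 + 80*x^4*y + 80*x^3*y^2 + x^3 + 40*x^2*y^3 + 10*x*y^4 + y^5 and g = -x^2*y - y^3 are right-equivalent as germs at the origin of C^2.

The Hessian of f at 0 has rank 0. Corank 2; j^3 = x^3 is a perfect cube, so E-series; the 5-jet and mu = 8 give E_8. The Hessian of g at 0 has rank 0. Corank 2; j^3 = -y*(x^2 + y^2) splits into three distinct lines over C (the quadratic factor has nonzero discriminant), so D_4. f is E_8 but g is D_4, hence not right-equivalent.

No.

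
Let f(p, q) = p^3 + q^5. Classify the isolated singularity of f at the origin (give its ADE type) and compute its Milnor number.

Type E8, Milnor number mu = 8.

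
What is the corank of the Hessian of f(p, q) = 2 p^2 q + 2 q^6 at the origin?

2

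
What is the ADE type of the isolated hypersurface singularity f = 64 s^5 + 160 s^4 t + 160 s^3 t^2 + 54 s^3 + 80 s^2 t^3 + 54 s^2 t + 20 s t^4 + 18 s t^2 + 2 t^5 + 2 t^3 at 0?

E8

The Hessian of f at 0 is [[0, 0], [0, 0]] with rank 0, so corank 2. A Groebner basis of the Jacobian ideal J(f) in C{s,t} is {t^5, s*t^3 + 3*t^4/8, s^2 + 2*s*t/3 + t^2/9}; counting standard monomials gives mu = 8. Corank 2; j^3 = 2*(3*s + t)^3 is a perfect cube, so E-series; the 5-jet and mu = 8 give E_8.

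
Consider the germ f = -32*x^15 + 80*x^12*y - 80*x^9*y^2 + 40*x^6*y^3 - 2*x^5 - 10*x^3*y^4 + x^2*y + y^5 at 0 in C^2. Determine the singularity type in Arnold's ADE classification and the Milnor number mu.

Type D6, Milnor number mu = 6.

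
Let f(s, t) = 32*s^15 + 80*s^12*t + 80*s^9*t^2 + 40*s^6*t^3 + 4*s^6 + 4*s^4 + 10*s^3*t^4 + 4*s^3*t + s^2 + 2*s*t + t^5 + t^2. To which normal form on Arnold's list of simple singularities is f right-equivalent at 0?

The Hessian of f at 0 has rank 1. Corank 1: A-series; mu = 4 gives A_4.

A_{4}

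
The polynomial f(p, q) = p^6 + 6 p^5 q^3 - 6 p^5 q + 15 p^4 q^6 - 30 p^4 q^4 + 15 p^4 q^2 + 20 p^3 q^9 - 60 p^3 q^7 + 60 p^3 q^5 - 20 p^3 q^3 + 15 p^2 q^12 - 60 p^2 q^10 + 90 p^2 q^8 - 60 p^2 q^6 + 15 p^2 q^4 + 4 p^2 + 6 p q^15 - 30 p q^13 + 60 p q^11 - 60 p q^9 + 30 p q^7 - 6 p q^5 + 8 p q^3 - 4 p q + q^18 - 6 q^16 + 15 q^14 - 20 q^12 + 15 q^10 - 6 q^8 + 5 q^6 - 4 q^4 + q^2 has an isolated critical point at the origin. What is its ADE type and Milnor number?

The Hessian of f at 0 has rank 1. Corank 1: A-series; mu = 5 gives A_5.

Type A_5, Milnor number mu = 5.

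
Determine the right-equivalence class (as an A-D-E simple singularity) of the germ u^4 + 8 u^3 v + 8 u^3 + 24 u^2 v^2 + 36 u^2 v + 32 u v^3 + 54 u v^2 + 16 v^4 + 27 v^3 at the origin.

E_{6}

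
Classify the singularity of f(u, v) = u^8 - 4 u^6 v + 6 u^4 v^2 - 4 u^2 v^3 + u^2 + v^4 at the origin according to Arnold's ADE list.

A_{3}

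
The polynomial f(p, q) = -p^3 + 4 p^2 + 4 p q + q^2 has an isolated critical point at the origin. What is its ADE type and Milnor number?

The Hessian of f at 0 has rank 1. Corank 1: A-series; mu = 2 gives A_2.

Type A2, Milnor number mu = 2.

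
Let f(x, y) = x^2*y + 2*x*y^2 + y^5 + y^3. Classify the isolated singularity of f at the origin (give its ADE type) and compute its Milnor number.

Type D_{6}, Milnor number mu = 6.

The Hessian of f at 0 is [[0, 0], [0, 0]] with rank 0, so corank 2. A Groebner basis of the Jacobian ideal J(f) in C{x,y} is {x^2/5 + y^4 - y^2/5, x^3 + y^3, x*y + y^2}; counting standard monomials gives mu = 6. Corank 2; j^3 = y*(x + y)^2 has shape L^2 M (L != M), so D-series; mu = 6 gives D_6.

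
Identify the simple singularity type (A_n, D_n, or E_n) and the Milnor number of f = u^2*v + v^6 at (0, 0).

The Hessian of f at 0 has rank 0. Corank 2; j^3 = u^2*v has shape L^2 M (L != M), so D-series; mu = 7 gives D_7.

Type D_7, Milnor number mu = 7.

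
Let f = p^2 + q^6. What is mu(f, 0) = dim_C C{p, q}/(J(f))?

5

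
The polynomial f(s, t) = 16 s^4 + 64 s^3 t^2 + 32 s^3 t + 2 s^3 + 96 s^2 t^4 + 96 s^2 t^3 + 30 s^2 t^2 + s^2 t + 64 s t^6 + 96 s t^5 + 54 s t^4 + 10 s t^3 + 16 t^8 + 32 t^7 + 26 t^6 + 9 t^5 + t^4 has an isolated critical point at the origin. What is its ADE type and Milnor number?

The Hessian of f at 0 has rank 0. Corank 2; j^3 = s^2*(2*s + t) has shape L^2 M (L != M), so D-series; mu = 5 gives D_5.

Type D_{5}, Milnor number mu = 5.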